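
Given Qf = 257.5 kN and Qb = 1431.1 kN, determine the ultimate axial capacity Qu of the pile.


Using Qu = Qf + Qb
Qu = 257.5 + 1431.1
Qu = 1688.6 kN


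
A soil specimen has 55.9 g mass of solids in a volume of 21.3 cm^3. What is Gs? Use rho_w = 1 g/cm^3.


Result: 2.624

Derivation:
Using Gs = m_s / (V_s * rho_w)
Since rho_w = 1 g/cm^3:
Gs = 55.9 / 21.3
Gs = 2.624


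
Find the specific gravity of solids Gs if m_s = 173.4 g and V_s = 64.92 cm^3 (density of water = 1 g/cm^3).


Using Gs = m_s / (V_s * rho_w)
Since rho_w = 1 g/cm^3:
Gs = 173.4 / 64.92
Gs = 2.671


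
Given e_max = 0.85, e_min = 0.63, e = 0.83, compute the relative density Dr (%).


Using Dr = (e_max - e) / (e_max - e_min) * 100
e_max - e = 0.85 - 0.83 = 0.02
e_max - e_min = 0.85 - 0.63 = 0.22
Dr = 0.02 / 0.22 * 100
Dr = 9.09 %


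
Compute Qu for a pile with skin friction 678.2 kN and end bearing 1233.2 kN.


Result: 1911.4 kN

Derivation:
Using Qu = Qf + Qb
Qu = 678.2 + 1233.2
Qu = 1911.4 kN


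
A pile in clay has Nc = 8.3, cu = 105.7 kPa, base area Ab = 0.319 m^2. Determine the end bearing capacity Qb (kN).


Using Qb = Nc * cu * Ab
Qb = 8.3 * 105.7 * 0.319
Qb = 279.86 kN


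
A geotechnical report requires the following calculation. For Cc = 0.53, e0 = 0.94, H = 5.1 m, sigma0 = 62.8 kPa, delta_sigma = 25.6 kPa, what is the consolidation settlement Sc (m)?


Using Sc = Cc * H / (1 + e0) * log10((sigma0 + delta_sigma) / sigma0)
Stress ratio = (62.8 + 25.6) / 62.8 = 1.40764
log10(1.40764) = 0.148493
Cc * H / (1 + e0) = 0.53 * 5.1 / (1 + 0.94) = 1.3933
Sc = 1.3933 * 0.148493
Sc = 0.2069 m


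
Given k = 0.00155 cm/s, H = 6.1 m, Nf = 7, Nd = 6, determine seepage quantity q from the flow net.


Convert k to m/s for unit consistency with H:
k = 0.00155 cm/s = 0.00155 / 100 m/s = 1.55e-05 m/s
Using q = k * H * Nf / Nd
Nf / Nd = 7 / 6 = 1.1667
q = 1.55e-05 * 6.1 * 1.1667
q = 0.0001103 m^3/s per m


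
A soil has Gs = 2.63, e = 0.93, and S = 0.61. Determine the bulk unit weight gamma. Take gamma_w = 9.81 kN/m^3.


Using gamma = gamma_w * (Gs + S*e) / (1 + e)
Numerator: Gs + S*e = 2.63 + 0.61*0.93 = 3.1973
Denominator: 1 + e = 1 + 0.93 = 1.93
gamma = 9.81 * 3.1973 / 1.93
gamma = 16.252 kN/m^3


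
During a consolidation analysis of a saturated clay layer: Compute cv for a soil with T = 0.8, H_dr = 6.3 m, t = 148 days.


Result: 0.21454 m^2/day

Derivation:
Using cv = T * H_dr^2 / t
H_dr^2 = 6.3^2 = 39.69
cv = 0.8 * 39.69 / 148
cv = 0.21454 m^2/day


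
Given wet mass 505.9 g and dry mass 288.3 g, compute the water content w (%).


Using w = (m_wet - m_dry) / m_dry * 100
m_wet - m_dry = 505.9 - 288.3 = 217.6 g
w = 217.6 / 288.3 * 100
w = 75.48 %


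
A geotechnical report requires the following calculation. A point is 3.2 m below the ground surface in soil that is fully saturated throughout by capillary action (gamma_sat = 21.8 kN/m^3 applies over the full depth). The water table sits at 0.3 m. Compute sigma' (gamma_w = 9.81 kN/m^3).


Total stress = gamma_sat * depth
sigma = 21.8 * 3.2 = 69.76 kPa
Pore water pressure u = gamma_w * (depth - d_wt)
u = 9.81 * (3.2 - 0.3) = 28.449 kPa
Effective stress = sigma - u
sigma' = 69.76 - 28.449 = 41.31 kPa


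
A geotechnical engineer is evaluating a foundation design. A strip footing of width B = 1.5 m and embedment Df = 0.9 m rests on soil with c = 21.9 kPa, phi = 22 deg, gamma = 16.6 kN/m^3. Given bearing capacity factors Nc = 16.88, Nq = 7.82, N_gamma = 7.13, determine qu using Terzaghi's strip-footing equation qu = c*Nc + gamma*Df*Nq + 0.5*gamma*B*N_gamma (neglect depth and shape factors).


Compute qu = c*Nc + gamma*Df*Nq + 0.5*gamma*B*N_gamma
Term 1: 21.9 * 16.88 = 369.672
Term 2: 16.6 * 0.9 * 7.82 = 116.8308
Term 3: 0.5 * 16.6 * 1.5 * 7.13 = 88.7685
qu = 369.672 + 116.8308 + 88.7685
qu = 575.27 kPa


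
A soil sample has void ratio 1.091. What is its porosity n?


Using the relation n = e / (1 + e)
n = 1.091 / (1 + 1.091)
n = 1.091 / 2.091
n = 0.5218


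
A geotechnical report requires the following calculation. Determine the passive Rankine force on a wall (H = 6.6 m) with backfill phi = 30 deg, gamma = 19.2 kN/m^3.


Result: 1254.53 kN/m

Derivation:
Compute passive earth pressure coefficient:
Kp = tan^2(45 + phi/2) = tan^2(60.0) = 3
Compute passive force:
Pp = 0.5 * Kp * gamma * H^2
Pp = 0.5 * 3 * 19.2 * 6.6^2
Pp = 1254.53 kN/m


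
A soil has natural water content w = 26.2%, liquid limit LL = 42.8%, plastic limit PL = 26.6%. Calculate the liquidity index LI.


First compute the plasticity index:
PI = LL - PL = 42.8 - 26.6 = 16.2
Then compute the liquidity index:
LI = (w - PL) / PI
LI = (26.2 - 26.6) / 16.2
LI = -0.025


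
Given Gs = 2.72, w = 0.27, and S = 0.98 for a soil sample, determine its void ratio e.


Using the relation e = Gs * w / S
e = 2.72 * 0.27 / 0.98
e = 0.7494


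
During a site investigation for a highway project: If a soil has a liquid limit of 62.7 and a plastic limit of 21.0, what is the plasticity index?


Result: 41.7

Derivation:
Using PI = LL - PL
PI = 62.7 - 21.0
PI = 41.7


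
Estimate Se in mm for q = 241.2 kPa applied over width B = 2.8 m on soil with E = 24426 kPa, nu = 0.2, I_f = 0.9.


Result: 23.889 mm

Derivation:
Using Se = q * B * (1 - nu^2) * I_f / E
1 - nu^2 = 1 - 0.2^2 = 0.96
Se = 241.2 * 2.8 * 0.96 * 0.9 / 24426
Se = 0.023889 m
Convert to mm: Se = 0.023889 * 1000 = 23.889 mm


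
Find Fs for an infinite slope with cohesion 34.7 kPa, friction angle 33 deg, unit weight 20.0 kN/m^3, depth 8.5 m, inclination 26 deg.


Result: 1.85

Derivation:
Using Fs = c / (gamma*H*sin(beta)*cos(beta)) + tan(phi)/tan(beta)
Cohesion contribution = 34.7 / (20.0*8.5*sin(26)*cos(26))
Cohesion contribution = 0.518058
Friction contribution = tan(33)/tan(26) = 1.33148
Fs = 0.518058 + 1.33148
Fs = 1.85


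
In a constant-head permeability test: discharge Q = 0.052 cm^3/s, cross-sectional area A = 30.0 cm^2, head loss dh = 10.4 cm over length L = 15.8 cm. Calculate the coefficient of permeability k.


Compute hydraulic gradient:
i = dh / L = 10.4 / 15.8 = 0.658228
Then apply Darcy's law:
k = Q / (A * i)
k = 0.052 / (30.0 * 0.658228)
k = 0.052 / 19.7468
k = 0.002633 cm/s


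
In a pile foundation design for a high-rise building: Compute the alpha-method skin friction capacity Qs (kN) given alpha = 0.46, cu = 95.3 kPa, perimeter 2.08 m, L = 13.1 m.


Using Qs = alpha * cu * perimeter * L
Qs = 0.46 * 95.3 * 2.08 * 13.1
Qs = 1194.5 kN


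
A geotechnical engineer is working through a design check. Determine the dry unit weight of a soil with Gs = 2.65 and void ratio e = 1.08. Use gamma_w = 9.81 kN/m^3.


Using gamma_d = Gs * gamma_w / (1 + e)
gamma_d = 2.65 * 9.81 / (1 + 1.08)
gamma_d = 2.65 * 9.81 / 2.08
gamma_d = 12.498 kN/m^3


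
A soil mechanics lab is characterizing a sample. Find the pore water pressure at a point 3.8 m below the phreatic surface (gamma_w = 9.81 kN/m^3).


Using u = gamma_w * h_w
u = 9.81 * 3.8
u = 37.28 kPa


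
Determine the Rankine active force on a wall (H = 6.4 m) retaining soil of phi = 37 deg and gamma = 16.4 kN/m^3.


Compute active earth pressure coefficient:
Ka = tan^2(45 - phi/2) = tan^2(26.5) = 0.248584
Compute active force:
Pa = 0.5 * Ka * gamma * H^2
Pa = 0.5 * 0.248584 * 16.4 * 6.4^2
Pa = 83.49 kN/m


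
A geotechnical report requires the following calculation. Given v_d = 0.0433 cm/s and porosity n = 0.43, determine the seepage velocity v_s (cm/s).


Using v_s = v_d / n
v_s = 0.0433 / 0.43
v_s = 0.1007 cm/s


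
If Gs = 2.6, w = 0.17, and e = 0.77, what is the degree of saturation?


Result: 0.574

Derivation:
Using S = Gs * w / e
S = 2.6 * 0.17 / 0.77
S = 0.574


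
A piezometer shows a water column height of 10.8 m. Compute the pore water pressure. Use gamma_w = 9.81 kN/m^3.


Using u = gamma_w * h_w
u = 9.81 * 10.8
u = 105.95 kPa


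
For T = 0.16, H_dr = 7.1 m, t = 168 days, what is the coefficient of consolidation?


Result: 0.04801 m^2/day

Derivation:
Using cv = T * H_dr^2 / t
H_dr^2 = 7.1^2 = 50.41
cv = 0.16 * 50.41 / 168
cv = 0.04801 m^2/day


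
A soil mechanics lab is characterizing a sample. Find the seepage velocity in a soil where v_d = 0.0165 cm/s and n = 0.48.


Result: 0.03438 cm/s

Derivation:
Using v_s = v_d / n
v_s = 0.0165 / 0.48
v_s = 0.03438 cm/s


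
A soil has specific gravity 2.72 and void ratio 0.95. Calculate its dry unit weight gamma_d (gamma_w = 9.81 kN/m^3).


Using gamma_d = Gs * gamma_w / (1 + e)
gamma_d = 2.72 * 9.81 / (1 + 0.95)
gamma_d = 2.72 * 9.81 / 1.95
gamma_d = 13.684 kN/m^3


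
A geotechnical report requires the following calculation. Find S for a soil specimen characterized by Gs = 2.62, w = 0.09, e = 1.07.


Result: 0.2204

Derivation:
Using S = Gs * w / e
S = 2.62 * 0.09 / 1.07
S = 0.2204


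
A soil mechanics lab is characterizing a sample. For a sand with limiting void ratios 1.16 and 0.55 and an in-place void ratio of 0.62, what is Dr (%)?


Result: 88.52 %

Derivation:
Using Dr = (e_max - e) / (e_max - e_min) * 100
e_max - e = 1.16 - 0.62 = 0.54
e_max - e_min = 1.16 - 0.55 = 0.61
Dr = 0.54 / 0.61 * 100
Dr = 88.52 %


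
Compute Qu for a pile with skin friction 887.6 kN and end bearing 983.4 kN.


Using Qu = Qf + Qb
Qu = 887.6 + 983.4
Qu = 1871.0 kN


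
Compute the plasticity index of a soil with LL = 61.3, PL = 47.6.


Result: 13.7

Derivation:
Using PI = LL - PL
PI = 61.3 - 47.6
PI = 13.7


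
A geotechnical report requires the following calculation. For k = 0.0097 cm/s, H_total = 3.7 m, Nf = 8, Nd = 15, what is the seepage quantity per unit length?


Result: 0.0001914 m^3/s per m

Derivation:
Convert k to m/s for unit consistency with H:
k = 0.0097 cm/s = 0.0097 / 100 m/s = 9.7e-05 m/s
Using q = k * H * Nf / Nd
Nf / Nd = 8 / 15 = 0.5333
q = 9.7e-05 * 3.7 * 0.5333
q = 0.0001914 m^3/s per m


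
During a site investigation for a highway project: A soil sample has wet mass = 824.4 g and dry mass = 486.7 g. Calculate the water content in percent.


Using w = (m_wet - m_dry) / m_dry * 100
m_wet - m_dry = 824.4 - 486.7 = 337.7 g
w = 337.7 / 486.7 * 100
w = 69.39 %


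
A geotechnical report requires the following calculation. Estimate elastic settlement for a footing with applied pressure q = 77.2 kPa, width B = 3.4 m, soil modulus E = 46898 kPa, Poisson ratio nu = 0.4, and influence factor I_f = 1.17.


Result: 5.501 mm

Derivation:
Using Se = q * B * (1 - nu^2) * I_f / E
1 - nu^2 = 1 - 0.4^2 = 0.84
Se = 77.2 * 3.4 * 0.84 * 1.17 / 46898
Se = 0.005501 m
Convert to mm: Se = 0.005501 * 1000 = 5.501 mm


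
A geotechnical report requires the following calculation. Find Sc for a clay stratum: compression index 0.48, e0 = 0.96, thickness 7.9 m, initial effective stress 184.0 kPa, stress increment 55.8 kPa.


Result: 0.2226 m

Derivation:
Using Sc = Cc * H / (1 + e0) * log10((sigma0 + delta_sigma) / sigma0)
Stress ratio = (184.0 + 55.8) / 184.0 = 1.30326
log10(1.30326) = 0.115031
Cc * H / (1 + e0) = 0.48 * 7.9 / (1 + 0.96) = 1.93469
Sc = 1.93469 * 0.115031
Sc = 0.2226 m


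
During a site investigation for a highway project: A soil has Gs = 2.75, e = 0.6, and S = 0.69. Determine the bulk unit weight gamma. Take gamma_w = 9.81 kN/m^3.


Using gamma = gamma_w * (Gs + S*e) / (1 + e)
Numerator: Gs + S*e = 2.75 + 0.69*0.6 = 3.164
Denominator: 1 + e = 1 + 0.6 = 1.6
gamma = 9.81 * 3.164 / 1.6
gamma = 19.399 kN/m^3


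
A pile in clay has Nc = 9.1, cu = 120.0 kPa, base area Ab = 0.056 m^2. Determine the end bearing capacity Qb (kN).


Result: 61.15 kN

Derivation:
Using Qb = Nc * cu * Ab
Qb = 9.1 * 120.0 * 0.056
Qb = 61.15 kN


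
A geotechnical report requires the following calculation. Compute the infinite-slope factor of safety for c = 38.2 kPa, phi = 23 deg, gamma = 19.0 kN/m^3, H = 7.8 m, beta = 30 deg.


Using Fs = c / (gamma*H*sin(beta)*cos(beta)) + tan(phi)/tan(beta)
Cohesion contribution = 38.2 / (19.0*7.8*sin(30)*cos(30))
Cohesion contribution = 0.595271
Friction contribution = tan(23)/tan(30) = 0.735212
Fs = 0.595271 + 0.735212
Fs = 1.33


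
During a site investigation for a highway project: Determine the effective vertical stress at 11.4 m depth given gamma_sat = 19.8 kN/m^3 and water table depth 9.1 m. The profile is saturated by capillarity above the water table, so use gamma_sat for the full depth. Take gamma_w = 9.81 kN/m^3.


Total stress = gamma_sat * depth
sigma = 19.8 * 11.4 = 225.72 kPa
Pore water pressure u = gamma_w * (depth - d_wt)
u = 9.81 * (11.4 - 9.1) = 22.563 kPa
Effective stress = sigma - u
sigma' = 225.72 - 22.563 = 203.16 kPa


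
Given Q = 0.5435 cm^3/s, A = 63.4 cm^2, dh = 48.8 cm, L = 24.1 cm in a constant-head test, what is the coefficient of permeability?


Compute hydraulic gradient:
i = dh / L = 48.8 / 24.1 = 2.0249
Then apply Darcy's law:
k = Q / (A * i)
k = 0.5435 / (63.4 * 2.0249)
k = 0.5435 / 128.378
k = 0.004234 cm/s


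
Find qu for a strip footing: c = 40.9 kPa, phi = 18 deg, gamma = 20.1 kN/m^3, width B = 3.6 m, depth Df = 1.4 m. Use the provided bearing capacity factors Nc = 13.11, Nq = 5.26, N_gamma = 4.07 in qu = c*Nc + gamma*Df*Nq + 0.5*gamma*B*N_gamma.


Compute qu = c*Nc + gamma*Df*Nq + 0.5*gamma*B*N_gamma
Term 1: 40.9 * 13.11 = 536.199
Term 2: 20.1 * 1.4 * 5.26 = 148.0164
Term 3: 0.5 * 20.1 * 3.6 * 4.07 = 147.2526
qu = 536.199 + 148.0164 + 147.2526
qu = 831.47 kPa


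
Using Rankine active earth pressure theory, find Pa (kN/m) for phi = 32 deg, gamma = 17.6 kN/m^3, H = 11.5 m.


Result: 357.59 kN/m

Derivation:
Compute active earth pressure coefficient:
Ka = tan^2(45 - phi/2) = tan^2(29.0) = 0.307259
Compute active force:
Pa = 0.5 * Ka * gamma * H^2
Pa = 0.5 * 0.307259 * 17.6 * 11.5^2
Pa = 357.59 kN/m


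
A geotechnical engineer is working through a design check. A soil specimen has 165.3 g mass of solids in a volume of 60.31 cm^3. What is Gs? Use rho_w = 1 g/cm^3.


Result: 2.741

Derivation:
Using Gs = m_s / (V_s * rho_w)
Since rho_w = 1 g/cm^3:
Gs = 165.3 / 60.31
Gs = 2.741


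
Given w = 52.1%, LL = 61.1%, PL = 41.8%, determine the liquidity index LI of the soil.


Result: 0.534

Derivation:
First compute the plasticity index:
PI = LL - PL = 61.1 - 41.8 = 19.3
Then compute the liquidity index:
LI = (w - PL) / PI
LI = (52.1 - 41.8) / 19.3
LI = 0.534


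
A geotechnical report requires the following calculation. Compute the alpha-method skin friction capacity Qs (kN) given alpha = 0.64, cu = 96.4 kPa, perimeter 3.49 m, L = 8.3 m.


Using Qs = alpha * cu * perimeter * L
Qs = 0.64 * 96.4 * 3.49 * 8.3
Qs = 1787.15 kN


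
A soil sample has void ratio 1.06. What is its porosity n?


Result: 0.5146

Derivation:
Using the relation n = e / (1 + e)
n = 1.06 / (1 + 1.06)
n = 1.06 / 2.06
n = 0.5146


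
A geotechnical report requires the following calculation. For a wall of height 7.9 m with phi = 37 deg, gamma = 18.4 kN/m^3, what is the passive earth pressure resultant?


Compute passive earth pressure coefficient:
Kp = tan^2(45 + phi/2) = tan^2(63.5) = 4.022791
Compute passive force:
Pp = 0.5 * Kp * gamma * H^2
Pp = 0.5 * 4.022791 * 18.4 * 7.9^2
Pp = 2309.77 kN/m


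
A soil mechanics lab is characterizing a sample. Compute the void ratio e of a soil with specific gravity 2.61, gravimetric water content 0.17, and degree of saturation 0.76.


Result: 0.5838

Derivation:
Using the relation e = Gs * w / S
e = 2.61 * 0.17 / 0.76
e = 0.5838


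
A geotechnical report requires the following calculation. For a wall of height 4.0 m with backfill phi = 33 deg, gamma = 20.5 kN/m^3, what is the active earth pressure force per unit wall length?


Result: 48.35 kN/m

Derivation:
Compute active earth pressure coefficient:
Ka = tan^2(45 - phi/2) = tan^2(28.5) = 0.294801
Compute active force:
Pa = 0.5 * Ka * gamma * H^2
Pa = 0.5 * 0.294801 * 20.5 * 4.0^2
Pa = 48.35 kN/m


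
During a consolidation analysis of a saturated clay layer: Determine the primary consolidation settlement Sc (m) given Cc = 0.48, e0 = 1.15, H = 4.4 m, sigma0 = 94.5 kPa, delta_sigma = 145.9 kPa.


Result: 0.3983 m

Derivation:
Using Sc = Cc * H / (1 + e0) * log10((sigma0 + delta_sigma) / sigma0)
Stress ratio = (94.5 + 145.9) / 94.5 = 2.54392
log10(2.54392) = 0.405503
Cc * H / (1 + e0) = 0.48 * 4.4 / (1 + 1.15) = 0.982326
Sc = 0.982326 * 0.405503
Sc = 0.3983 m


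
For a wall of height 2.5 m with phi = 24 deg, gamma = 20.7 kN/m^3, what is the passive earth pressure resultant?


Result: 153.39 kN/m

Derivation:
Compute passive earth pressure coefficient:
Kp = tan^2(45 + phi/2) = tan^2(57.0) = 2.371184
Compute passive force:
Pp = 0.5 * Kp * gamma * H^2
Pp = 0.5 * 2.371184 * 20.7 * 2.5^2
Pp = 153.39 kN/m


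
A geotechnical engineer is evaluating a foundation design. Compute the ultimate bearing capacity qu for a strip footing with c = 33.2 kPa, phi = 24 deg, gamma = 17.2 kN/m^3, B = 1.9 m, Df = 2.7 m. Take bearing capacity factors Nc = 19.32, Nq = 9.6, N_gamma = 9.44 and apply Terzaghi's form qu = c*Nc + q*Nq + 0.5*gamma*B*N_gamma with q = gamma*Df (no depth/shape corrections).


Result: 1241.5 kPa

Derivation:
Compute qu = c*Nc + gamma*Df*Nq + 0.5*gamma*B*N_gamma
Term 1: 33.2 * 19.32 = 641.424
Term 2: 17.2 * 2.7 * 9.6 = 445.824
Term 3: 0.5 * 17.2 * 1.9 * 9.44 = 154.2496
qu = 641.424 + 445.824 + 154.2496
qu = 1241.5 kPa


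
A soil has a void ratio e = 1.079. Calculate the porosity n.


Using the relation n = e / (1 + e)
n = 1.079 / (1 + 1.079)
n = 1.079 / 2.079
n = 0.519


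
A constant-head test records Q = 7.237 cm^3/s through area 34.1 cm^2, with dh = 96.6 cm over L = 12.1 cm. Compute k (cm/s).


Compute hydraulic gradient:
i = dh / L = 96.6 / 12.1 = 7.98347
Then apply Darcy's law:
k = Q / (A * i)
k = 7.237 / (34.1 * 7.98347)
k = 7.237 / 272.236
k = 0.026584 cm/s


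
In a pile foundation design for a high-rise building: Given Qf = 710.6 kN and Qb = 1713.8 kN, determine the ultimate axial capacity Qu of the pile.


Result: 2424.4 kN

Derivation:
Using Qu = Qf + Qb
Qu = 710.6 + 1713.8
Qu = 2424.4 kN


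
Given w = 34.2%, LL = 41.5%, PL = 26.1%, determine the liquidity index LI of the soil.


First compute the plasticity index:
PI = LL - PL = 41.5 - 26.1 = 15.4
Then compute the liquidity index:
LI = (w - PL) / PI
LI = (34.2 - 26.1) / 15.4
LI = 0.526


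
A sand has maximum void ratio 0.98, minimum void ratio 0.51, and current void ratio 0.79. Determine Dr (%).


Using Dr = (e_max - e) / (e_max - e_min) * 100
e_max - e = 0.98 - 0.79 = 0.19
e_max - e_min = 0.98 - 0.51 = 0.47
Dr = 0.19 / 0.47 * 100
Dr = 40.43 %


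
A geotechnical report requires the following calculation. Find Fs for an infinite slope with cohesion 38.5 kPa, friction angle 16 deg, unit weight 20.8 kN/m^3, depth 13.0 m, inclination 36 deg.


Using Fs = c / (gamma*H*sin(beta)*cos(beta)) + tan(phi)/tan(beta)
Cohesion contribution = 38.5 / (20.8*13.0*sin(36)*cos(36))
Cohesion contribution = 0.299418
Friction contribution = tan(16)/tan(36) = 0.394671
Fs = 0.299418 + 0.394671
Fs = 0.694


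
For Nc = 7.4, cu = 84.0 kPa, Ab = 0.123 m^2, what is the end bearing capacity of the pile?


Using Qb = Nc * cu * Ab
Qb = 7.4 * 84.0 * 0.123
Qb = 76.46 kN


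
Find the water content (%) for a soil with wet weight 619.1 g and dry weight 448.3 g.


Result: 38.1 %

Derivation:
Using w = (m_wet - m_dry) / m_dry * 100
m_wet - m_dry = 619.1 - 448.3 = 170.8 g
w = 170.8 / 448.3 * 100
w = 38.1 %


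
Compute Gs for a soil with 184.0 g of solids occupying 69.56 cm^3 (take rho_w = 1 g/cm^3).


Using Gs = m_s / (V_s * rho_w)
Since rho_w = 1 g/cm^3:
Gs = 184.0 / 69.56
Gs = 2.645


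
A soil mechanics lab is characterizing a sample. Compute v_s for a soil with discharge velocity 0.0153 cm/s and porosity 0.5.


Using v_s = v_d / n
v_s = 0.0153 / 0.5
v_s = 0.0306 cm/s


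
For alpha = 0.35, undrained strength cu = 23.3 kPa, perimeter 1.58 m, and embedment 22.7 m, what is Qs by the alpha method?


Result: 292.49 kN

Derivation:
Using Qs = alpha * cu * perimeter * L
Qs = 0.35 * 23.3 * 1.58 * 22.7
Qs = 292.49 kN


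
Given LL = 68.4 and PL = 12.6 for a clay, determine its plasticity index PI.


Result: 55.8

Derivation:
Using PI = LL - PL
PI = 68.4 - 12.6
PI = 55.8


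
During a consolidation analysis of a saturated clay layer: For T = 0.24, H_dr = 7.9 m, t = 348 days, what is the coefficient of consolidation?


Result: 0.04304 m^2/day

Derivation:
Using cv = T * H_dr^2 / t
H_dr^2 = 7.9^2 = 62.41
cv = 0.24 * 62.41 / 348
cv = 0.04304 m^2/day


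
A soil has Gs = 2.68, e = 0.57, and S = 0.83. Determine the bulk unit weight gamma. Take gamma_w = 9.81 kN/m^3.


Using gamma = gamma_w * (Gs + S*e) / (1 + e)
Numerator: Gs + S*e = 2.68 + 0.83*0.57 = 3.1531
Denominator: 1 + e = 1 + 0.57 = 1.57
gamma = 9.81 * 3.1531 / 1.57
gamma = 19.702 kN/m^3


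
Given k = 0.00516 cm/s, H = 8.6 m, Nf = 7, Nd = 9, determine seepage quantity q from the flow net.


Result: 0.0003451 m^3/s per m

Derivation:
Convert k to m/s for unit consistency with H:
k = 0.00516 cm/s = 0.00516 / 100 m/s = 5.16e-05 m/s
Using q = k * H * Nf / Nd
Nf / Nd = 7 / 9 = 0.7778
q = 5.16e-05 * 8.6 * 0.7778
q = 0.0003451 m^3/s per m


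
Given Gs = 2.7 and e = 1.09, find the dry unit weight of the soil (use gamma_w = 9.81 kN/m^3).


Result: 12.673 kN/m^3

Derivation:
Using gamma_d = Gs * gamma_w / (1 + e)
gamma_d = 2.7 * 9.81 / (1 + 1.09)
gamma_d = 2.7 * 9.81 / 2.09
gamma_d = 12.673 kN/m^3


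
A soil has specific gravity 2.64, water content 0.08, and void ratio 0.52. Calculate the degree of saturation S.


Result: 0.4062

Derivation:
Using S = Gs * w / e
S = 2.64 * 0.08 / 0.52
S = 0.4062


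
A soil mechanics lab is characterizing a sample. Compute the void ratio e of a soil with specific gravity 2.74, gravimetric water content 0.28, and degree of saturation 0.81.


Result: 0.9472

Derivation:
Using the relation e = Gs * w / S
e = 2.74 * 0.28 / 0.81
e = 0.9472


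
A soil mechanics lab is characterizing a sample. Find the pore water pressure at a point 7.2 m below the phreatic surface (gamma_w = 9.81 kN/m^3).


Result: 70.63 kPa

Derivation:
Using u = gamma_w * h_w
u = 9.81 * 7.2
u = 70.63 kPa


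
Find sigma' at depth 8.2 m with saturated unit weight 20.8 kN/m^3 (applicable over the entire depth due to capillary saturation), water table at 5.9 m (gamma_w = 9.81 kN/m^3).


Total stress = gamma_sat * depth
sigma = 20.8 * 8.2 = 170.56 kPa
Pore water pressure u = gamma_w * (depth - d_wt)
u = 9.81 * (8.2 - 5.9) = 22.563 kPa
Effective stress = sigma - u
sigma' = 170.56 - 22.563 = 148.0 kPa


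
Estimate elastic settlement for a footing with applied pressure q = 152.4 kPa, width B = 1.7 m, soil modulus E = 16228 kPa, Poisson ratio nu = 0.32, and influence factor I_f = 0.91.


Using Se = q * B * (1 - nu^2) * I_f / E
1 - nu^2 = 1 - 0.32^2 = 0.8976
Se = 152.4 * 1.7 * 0.8976 * 0.91 / 16228
Se = 0.013040 m
Convert to mm: Se = 0.013040 * 1000 = 13.04 mm


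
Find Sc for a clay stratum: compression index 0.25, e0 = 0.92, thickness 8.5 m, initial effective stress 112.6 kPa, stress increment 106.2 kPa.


Result: 0.3193 m

Derivation:
Using Sc = Cc * H / (1 + e0) * log10((sigma0 + delta_sigma) / sigma0)
Stress ratio = (112.6 + 106.2) / 112.6 = 1.94316
log10(1.94316) = 0.288509
Cc * H / (1 + e0) = 0.25 * 8.5 / (1 + 0.92) = 1.10677
Sc = 1.10677 * 0.288509
Sc = 0.3193 m


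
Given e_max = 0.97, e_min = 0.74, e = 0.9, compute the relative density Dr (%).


Result: 30.43 %

Derivation:
Using Dr = (e_max - e) / (e_max - e_min) * 100
e_max - e = 0.97 - 0.9 = 0.07
e_max - e_min = 0.97 - 0.74 = 0.23
Dr = 0.07 / 0.23 * 100
Dr = 30.43 %


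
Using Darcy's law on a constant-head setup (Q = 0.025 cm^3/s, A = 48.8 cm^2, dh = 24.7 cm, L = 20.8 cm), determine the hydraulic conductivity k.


Compute hydraulic gradient:
i = dh / L = 24.7 / 20.8 = 1.1875
Then apply Darcy's law:
k = Q / (A * i)
k = 0.025 / (48.8 * 1.1875)
k = 0.025 / 57.95
k = 0.000431 cm/s


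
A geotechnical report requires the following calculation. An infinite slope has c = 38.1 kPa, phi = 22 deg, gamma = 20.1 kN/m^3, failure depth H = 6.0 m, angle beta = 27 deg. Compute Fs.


Result: 1.574

Derivation:
Using Fs = c / (gamma*H*sin(beta)*cos(beta)) + tan(phi)/tan(beta)
Cohesion contribution = 38.1 / (20.1*6.0*sin(27)*cos(27))
Cohesion contribution = 0.780998
Friction contribution = tan(22)/tan(27) = 0.792946
Fs = 0.780998 + 0.792946
Fs = 1.574


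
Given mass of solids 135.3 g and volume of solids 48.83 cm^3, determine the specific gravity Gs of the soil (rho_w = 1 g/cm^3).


Using Gs = m_s / (V_s * rho_w)
Since rho_w = 1 g/cm^3:
Gs = 135.3 / 48.83
Gs = 2.771


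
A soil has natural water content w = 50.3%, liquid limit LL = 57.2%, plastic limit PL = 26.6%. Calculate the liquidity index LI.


First compute the plasticity index:
PI = LL - PL = 57.2 - 26.6 = 30.6
Then compute the liquidity index:
LI = (w - PL) / PI
LI = (50.3 - 26.6) / 30.6
LI = 0.775


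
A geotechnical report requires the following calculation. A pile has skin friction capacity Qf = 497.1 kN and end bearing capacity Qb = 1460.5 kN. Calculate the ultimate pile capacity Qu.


Result: 1957.6 kN

Derivation:
Using Qu = Qf + Qb
Qu = 497.1 + 1460.5
Qu = 1957.6 kN


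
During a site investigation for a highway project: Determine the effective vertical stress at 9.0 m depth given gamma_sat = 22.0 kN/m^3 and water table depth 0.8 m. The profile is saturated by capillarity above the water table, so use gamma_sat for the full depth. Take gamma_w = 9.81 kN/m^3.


Total stress = gamma_sat * depth
sigma = 22.0 * 9.0 = 198.0 kPa
Pore water pressure u = gamma_w * (depth - d_wt)
u = 9.81 * (9.0 - 0.8) = 80.442 kPa
Effective stress = sigma - u
sigma' = 198.0 - 80.442 = 117.56 kPa


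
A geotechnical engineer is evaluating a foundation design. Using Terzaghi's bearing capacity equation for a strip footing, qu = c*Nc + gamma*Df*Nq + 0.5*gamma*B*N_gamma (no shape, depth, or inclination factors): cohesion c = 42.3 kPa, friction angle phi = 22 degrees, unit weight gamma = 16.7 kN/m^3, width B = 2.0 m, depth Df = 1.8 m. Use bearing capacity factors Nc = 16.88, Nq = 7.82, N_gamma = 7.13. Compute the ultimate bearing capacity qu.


Compute qu = c*Nc + gamma*Df*Nq + 0.5*gamma*B*N_gamma
Term 1: 42.3 * 16.88 = 714.024
Term 2: 16.7 * 1.8 * 7.82 = 235.0692
Term 3: 0.5 * 16.7 * 2.0 * 7.13 = 119.071
qu = 714.024 + 235.0692 + 119.071
qu = 1068.16 kPa


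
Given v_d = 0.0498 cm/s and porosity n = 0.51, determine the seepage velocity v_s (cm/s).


Using v_s = v_d / n
v_s = 0.0498 / 0.51
v_s = 0.09765 cm/s


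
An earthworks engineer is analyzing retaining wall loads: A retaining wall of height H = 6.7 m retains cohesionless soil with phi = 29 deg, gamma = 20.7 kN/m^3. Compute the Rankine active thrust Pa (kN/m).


Compute active earth pressure coefficient:
Ka = tan^2(45 - phi/2) = tan^2(30.5) = 0.346974
Compute active force:
Pa = 0.5 * Ka * gamma * H^2
Pa = 0.5 * 0.346974 * 20.7 * 6.7^2
Pa = 161.21 kN/m


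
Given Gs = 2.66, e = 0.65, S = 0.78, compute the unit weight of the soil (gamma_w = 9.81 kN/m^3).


Result: 18.829 kN/m^3

Derivation:
Using gamma = gamma_w * (Gs + S*e) / (1 + e)
Numerator: Gs + S*e = 2.66 + 0.78*0.65 = 3.167
Denominator: 1 + e = 1 + 0.65 = 1.65
gamma = 9.81 * 3.167 / 1.65
gamma = 18.829 kN/m^3


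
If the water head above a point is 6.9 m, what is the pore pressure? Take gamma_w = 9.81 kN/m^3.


Using u = gamma_w * h_w
u = 9.81 * 6.9
u = 67.69 kPa


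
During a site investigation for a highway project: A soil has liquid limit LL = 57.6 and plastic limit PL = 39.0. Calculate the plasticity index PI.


Using PI = LL - PL
PI = 57.6 - 39.0
PI = 18.6


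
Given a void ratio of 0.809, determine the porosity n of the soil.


Using the relation n = e / (1 + e)
n = 0.809 / (1 + 0.809)
n = 0.809 / 1.809
n = 0.4472


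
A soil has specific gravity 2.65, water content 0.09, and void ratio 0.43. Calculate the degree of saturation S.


Result: 0.5547

Derivation:
Using S = Gs * w / e
S = 2.65 * 0.09 / 0.43
S = 0.5547


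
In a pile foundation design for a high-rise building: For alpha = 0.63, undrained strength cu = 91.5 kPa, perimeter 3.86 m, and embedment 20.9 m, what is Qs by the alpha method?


Result: 4650.45 kN

Derivation:
Using Qs = alpha * cu * perimeter * L
Qs = 0.63 * 91.5 * 3.86 * 20.9
Qs = 4650.45 kN


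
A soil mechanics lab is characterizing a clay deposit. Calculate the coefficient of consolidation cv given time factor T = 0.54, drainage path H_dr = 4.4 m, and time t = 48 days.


Using cv = T * H_dr^2 / t
H_dr^2 = 4.4^2 = 19.36
cv = 0.54 * 19.36 / 48
cv = 0.2178 m^2/day


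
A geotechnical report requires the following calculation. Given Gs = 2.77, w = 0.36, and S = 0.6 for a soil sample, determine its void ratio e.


Using the relation e = Gs * w / S
e = 2.77 * 0.36 / 0.6
e = 1.662


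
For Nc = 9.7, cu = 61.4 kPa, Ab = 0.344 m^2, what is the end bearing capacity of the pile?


Using Qb = Nc * cu * Ab
Qb = 9.7 * 61.4 * 0.344
Qb = 204.88 kN


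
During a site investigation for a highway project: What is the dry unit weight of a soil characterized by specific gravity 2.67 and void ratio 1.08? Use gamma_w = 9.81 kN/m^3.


Using gamma_d = Gs * gamma_w / (1 + e)
gamma_d = 2.67 * 9.81 / (1 + 1.08)
gamma_d = 2.67 * 9.81 / 2.08
gamma_d = 12.593 kN/m^3


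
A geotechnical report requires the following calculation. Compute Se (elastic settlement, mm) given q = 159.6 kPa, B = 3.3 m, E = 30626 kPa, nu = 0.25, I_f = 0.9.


Using Se = q * B * (1 - nu^2) * I_f / E
1 - nu^2 = 1 - 0.25^2 = 0.9375
Se = 159.6 * 3.3 * 0.9375 * 0.9 / 30626
Se = 0.014510 m
Convert to mm: Se = 0.014510 * 1000 = 14.51 mm


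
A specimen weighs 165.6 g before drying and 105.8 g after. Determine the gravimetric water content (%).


Using w = (m_wet - m_dry) / m_dry * 100
m_wet - m_dry = 165.6 - 105.8 = 59.8 g
w = 59.8 / 105.8 * 100
w = 56.52 %


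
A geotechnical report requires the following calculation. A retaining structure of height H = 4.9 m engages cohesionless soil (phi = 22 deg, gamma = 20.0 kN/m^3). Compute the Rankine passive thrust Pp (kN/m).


Compute passive earth pressure coefficient:
Kp = tan^2(45 + phi/2) = tan^2(56.0) = 2.197987
Compute passive force:
Pp = 0.5 * Kp * gamma * H^2
Pp = 0.5 * 2.197987 * 20.0 * 4.9^2
Pp = 527.74 kN/m


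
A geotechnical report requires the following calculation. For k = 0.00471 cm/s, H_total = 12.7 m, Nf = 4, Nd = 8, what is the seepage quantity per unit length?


Result: 0.0002991 m^3/s per m

Derivation:
Convert k to m/s for unit consistency with H:
k = 0.00471 cm/s = 0.00471 / 100 m/s = 4.71e-05 m/s
Using q = k * H * Nf / Nd
Nf / Nd = 4 / 8 = 0.5
q = 4.71e-05 * 12.7 * 0.5
q = 0.0002991 m^3/s per m


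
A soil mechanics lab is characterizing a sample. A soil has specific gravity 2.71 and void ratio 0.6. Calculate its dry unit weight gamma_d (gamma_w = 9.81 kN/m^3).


Result: 16.616 kN/m^3

Derivation:
Using gamma_d = Gs * gamma_w / (1 + e)
gamma_d = 2.71 * 9.81 / (1 + 0.6)
gamma_d = 2.71 * 9.81 / 1.6
gamma_d = 16.616 kN/m^3


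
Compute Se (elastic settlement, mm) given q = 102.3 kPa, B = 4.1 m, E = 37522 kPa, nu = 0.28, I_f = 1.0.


Using Se = q * B * (1 - nu^2) * I_f / E
1 - nu^2 = 1 - 0.28^2 = 0.9216
Se = 102.3 * 4.1 * 0.9216 * 1.0 / 37522
Se = 0.010302 m
Convert to mm: Se = 0.010302 * 1000 = 10.302 mm


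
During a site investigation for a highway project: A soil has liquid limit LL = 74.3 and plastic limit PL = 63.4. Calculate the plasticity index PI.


Result: 10.9

Derivation:
Using PI = LL - PL
PI = 74.3 - 63.4
PI = 10.9


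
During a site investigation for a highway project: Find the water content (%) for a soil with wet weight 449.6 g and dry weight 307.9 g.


Using w = (m_wet - m_dry) / m_dry * 100
m_wet - m_dry = 449.6 - 307.9 = 141.7 g
w = 141.7 / 307.9 * 100
w = 46.02 %


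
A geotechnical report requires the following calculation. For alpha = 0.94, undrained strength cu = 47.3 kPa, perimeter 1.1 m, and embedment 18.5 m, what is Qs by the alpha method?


Result: 904.8 kN

Derivation:
Using Qs = alpha * cu * perimeter * L
Qs = 0.94 * 47.3 * 1.1 * 18.5
Qs = 904.8 kN


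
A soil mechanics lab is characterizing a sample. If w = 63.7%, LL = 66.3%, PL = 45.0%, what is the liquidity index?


First compute the plasticity index:
PI = LL - PL = 66.3 - 45.0 = 21.3
Then compute the liquidity index:
LI = (w - PL) / PI
LI = (63.7 - 45.0) / 21.3
LI = 0.878


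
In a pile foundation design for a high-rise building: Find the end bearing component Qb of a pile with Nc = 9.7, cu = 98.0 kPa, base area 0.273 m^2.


Using Qb = Nc * cu * Ab
Qb = 9.7 * 98.0 * 0.273
Qb = 259.51 kN


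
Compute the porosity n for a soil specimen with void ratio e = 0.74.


Using the relation n = e / (1 + e)
n = 0.74 / (1 + 0.74)
n = 0.74 / 1.74
n = 0.4253


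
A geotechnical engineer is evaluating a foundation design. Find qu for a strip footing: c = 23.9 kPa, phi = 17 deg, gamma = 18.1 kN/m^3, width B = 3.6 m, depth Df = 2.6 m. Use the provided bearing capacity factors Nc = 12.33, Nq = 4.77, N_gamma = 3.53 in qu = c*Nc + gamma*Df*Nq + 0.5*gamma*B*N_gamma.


Compute qu = c*Nc + gamma*Df*Nq + 0.5*gamma*B*N_gamma
Term 1: 23.9 * 12.33 = 294.687
Term 2: 18.1 * 2.6 * 4.77 = 224.4762
Term 3: 0.5 * 18.1 * 3.6 * 3.53 = 115.0074
qu = 294.687 + 224.4762 + 115.0074
qu = 634.17 kPa


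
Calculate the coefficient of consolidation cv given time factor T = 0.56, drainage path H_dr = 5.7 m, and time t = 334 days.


Using cv = T * H_dr^2 / t
H_dr^2 = 5.7^2 = 32.49
cv = 0.56 * 32.49 / 334
cv = 0.05447 m^2/day


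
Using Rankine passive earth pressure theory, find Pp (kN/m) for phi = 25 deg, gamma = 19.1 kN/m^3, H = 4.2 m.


Result: 415.08 kN/m

Derivation:
Compute passive earth pressure coefficient:
Kp = tan^2(45 + phi/2) = tan^2(57.5) = 2.463913
Compute passive force:
Pp = 0.5 * Kp * gamma * H^2
Pp = 0.5 * 2.463913 * 19.1 * 4.2^2
Pp = 415.08 kN/m


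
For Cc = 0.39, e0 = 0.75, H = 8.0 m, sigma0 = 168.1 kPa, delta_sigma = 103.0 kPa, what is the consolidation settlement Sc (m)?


Using Sc = Cc * H / (1 + e0) * log10((sigma0 + delta_sigma) / sigma0)
Stress ratio = (168.1 + 103.0) / 168.1 = 1.61273
log10(1.61273) = 0.207562
Cc * H / (1 + e0) = 0.39 * 8.0 / (1 + 0.75) = 1.78286
Sc = 1.78286 * 0.207562
Sc = 0.3701 m


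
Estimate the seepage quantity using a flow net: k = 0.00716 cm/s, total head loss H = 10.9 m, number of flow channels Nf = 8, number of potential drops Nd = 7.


Convert k to m/s for unit consistency with H:
k = 0.00716 cm/s = 0.00716 / 100 m/s = 7.16e-05 m/s
Using q = k * H * Nf / Nd
Nf / Nd = 8 / 7 = 1.1429
q = 7.16e-05 * 10.9 * 1.1429
q = 0.0008919 m^3/s per m


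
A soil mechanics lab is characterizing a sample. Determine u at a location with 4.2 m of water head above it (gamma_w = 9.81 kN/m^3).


Using u = gamma_w * h_w
u = 9.81 * 4.2
u = 41.2 kPa


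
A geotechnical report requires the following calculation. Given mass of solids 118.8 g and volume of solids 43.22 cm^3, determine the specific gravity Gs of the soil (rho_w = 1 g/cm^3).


Using Gs = m_s / (V_s * rho_w)
Since rho_w = 1 g/cm^3:
Gs = 118.8 / 43.22
Gs = 2.749


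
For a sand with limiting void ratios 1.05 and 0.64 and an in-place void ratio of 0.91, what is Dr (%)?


Using Dr = (e_max - e) / (e_max - e_min) * 100
e_max - e = 1.05 - 0.91 = 0.14
e_max - e_min = 1.05 - 0.64 = 0.41
Dr = 0.14 / 0.41 * 100
Dr = 34.15 %


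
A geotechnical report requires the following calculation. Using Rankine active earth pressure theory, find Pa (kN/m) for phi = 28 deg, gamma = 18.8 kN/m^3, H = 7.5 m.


Compute active earth pressure coefficient:
Ka = tan^2(45 - phi/2) = tan^2(31.0) = 0.361033
Compute active force:
Pa = 0.5 * Ka * gamma * H^2
Pa = 0.5 * 0.361033 * 18.8 * 7.5^2
Pa = 190.9 kN/m


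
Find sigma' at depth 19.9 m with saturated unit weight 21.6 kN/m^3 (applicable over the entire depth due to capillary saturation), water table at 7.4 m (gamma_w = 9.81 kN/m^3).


Result: 307.22 kPa

Derivation:
Total stress = gamma_sat * depth
sigma = 21.6 * 19.9 = 429.84 kPa
Pore water pressure u = gamma_w * (depth - d_wt)
u = 9.81 * (19.9 - 7.4) = 122.625 kPa
Effective stress = sigma - u
sigma' = 429.84 - 122.625 = 307.22 kPa


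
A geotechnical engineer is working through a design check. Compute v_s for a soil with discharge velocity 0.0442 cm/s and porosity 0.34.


Using v_s = v_d / n
v_s = 0.0442 / 0.34
v_s = 0.13 cm/s


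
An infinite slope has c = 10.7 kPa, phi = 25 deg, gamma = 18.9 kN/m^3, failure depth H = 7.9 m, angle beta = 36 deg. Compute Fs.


Using Fs = c / (gamma*H*sin(beta)*cos(beta)) + tan(phi)/tan(beta)
Cohesion contribution = 10.7 / (18.9*7.9*sin(36)*cos(36))
Cohesion contribution = 0.150702
Friction contribution = tan(25)/tan(36) = 0.641817
Fs = 0.150702 + 0.641817
Fs = 0.793


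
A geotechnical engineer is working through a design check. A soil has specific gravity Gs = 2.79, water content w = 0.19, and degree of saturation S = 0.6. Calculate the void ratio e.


Using the relation e = Gs * w / S
e = 2.79 * 0.19 / 0.6
e = 0.8835


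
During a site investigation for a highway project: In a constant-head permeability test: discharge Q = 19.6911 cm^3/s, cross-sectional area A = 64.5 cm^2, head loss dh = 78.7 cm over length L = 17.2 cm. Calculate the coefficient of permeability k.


Compute hydraulic gradient:
i = dh / L = 78.7 / 17.2 = 4.57558
Then apply Darcy's law:
k = Q / (A * i)
k = 19.6911 / (64.5 * 4.57558)
k = 19.6911 / 295.125
k = 0.066721 cm/s


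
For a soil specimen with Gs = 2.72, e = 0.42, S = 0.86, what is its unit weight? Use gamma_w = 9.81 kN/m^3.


Using gamma = gamma_w * (Gs + S*e) / (1 + e)
Numerator: Gs + S*e = 2.72 + 0.86*0.42 = 3.0812
Denominator: 1 + e = 1 + 0.42 = 1.42
gamma = 9.81 * 3.0812 / 1.42
gamma = 21.286 kN/m^3


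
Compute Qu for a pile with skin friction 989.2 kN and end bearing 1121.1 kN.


Result: 2110.3 kN

Derivation:
Using Qu = Qf + Qb
Qu = 989.2 + 1121.1
Qu = 2110.3 kN


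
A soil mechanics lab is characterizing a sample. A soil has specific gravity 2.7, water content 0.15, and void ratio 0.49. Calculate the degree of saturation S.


Using S = Gs * w / e
S = 2.7 * 0.15 / 0.49
S = 0.8265


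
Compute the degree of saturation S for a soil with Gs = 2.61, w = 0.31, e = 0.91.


Result: 0.8891

Derivation:
Using S = Gs * w / e
S = 2.61 * 0.31 / 0.91
S = 0.8891


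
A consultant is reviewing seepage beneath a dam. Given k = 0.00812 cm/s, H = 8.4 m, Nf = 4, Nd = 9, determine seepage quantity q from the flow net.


Convert k to m/s for unit consistency with H:
k = 0.00812 cm/s = 0.00812 / 100 m/s = 8.12e-05 m/s
Using q = k * H * Nf / Nd
Nf / Nd = 4 / 9 = 0.4444
q = 8.12e-05 * 8.4 * 0.4444
q = 0.0003031 m^3/s per m


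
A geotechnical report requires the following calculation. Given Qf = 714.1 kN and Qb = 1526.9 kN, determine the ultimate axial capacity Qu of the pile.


Using Qu = Qf + Qb
Qu = 714.1 + 1526.9
Qu = 2241.0 kN


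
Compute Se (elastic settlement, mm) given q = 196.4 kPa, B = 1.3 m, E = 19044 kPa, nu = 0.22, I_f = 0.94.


Using Se = q * B * (1 - nu^2) * I_f / E
1 - nu^2 = 1 - 0.22^2 = 0.9516
Se = 196.4 * 1.3 * 0.9516 * 0.94 / 19044
Se = 0.011992 m
Convert to mm: Se = 0.011992 * 1000 = 11.992 mm


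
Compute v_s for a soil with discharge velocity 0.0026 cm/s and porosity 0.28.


Using v_s = v_d / n
v_s = 0.0026 / 0.28
v_s = 0.00929 cm/s


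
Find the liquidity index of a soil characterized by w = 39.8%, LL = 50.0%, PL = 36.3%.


Result: 0.255

Derivation:
First compute the plasticity index:
PI = LL - PL = 50.0 - 36.3 = 13.7
Then compute the liquidity index:
LI = (w - PL) / PI
LI = (39.8 - 36.3) / 13.7
LI = 0.255


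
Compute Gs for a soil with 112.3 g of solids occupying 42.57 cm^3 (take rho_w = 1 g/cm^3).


Using Gs = m_s / (V_s * rho_w)
Since rho_w = 1 g/cm^3:
Gs = 112.3 / 42.57
Gs = 2.638
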